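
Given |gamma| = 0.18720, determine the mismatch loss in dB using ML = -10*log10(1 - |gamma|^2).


ML = -10 * log10(1 - 0.18720^2) = -10 * log10(0.96495616) = 0.1549 dB

0.1549 dB


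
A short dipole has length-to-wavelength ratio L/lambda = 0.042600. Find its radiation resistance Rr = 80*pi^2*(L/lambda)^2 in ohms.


Rr = 80 * pi^2 * (0.042600)^2 = 80 * 9.869604 * 1.814760e-03 = 1.433 ohm

1.433 ohm


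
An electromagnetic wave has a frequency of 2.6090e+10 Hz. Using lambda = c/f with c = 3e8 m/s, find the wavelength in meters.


lambda = c / f = 3.0000e+08 / 2.6090e+10 = 0.01150 m

0.01150 m


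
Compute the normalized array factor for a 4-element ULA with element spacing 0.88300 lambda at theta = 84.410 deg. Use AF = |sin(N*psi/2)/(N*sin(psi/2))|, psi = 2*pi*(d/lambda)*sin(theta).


psi = 2*pi*0.88300*sin(84.410 deg) = 5.521668 rad
AF = |sin(4*5.521668/2) / (4*sin(5.521668/2))| = 0.6720

0.6720


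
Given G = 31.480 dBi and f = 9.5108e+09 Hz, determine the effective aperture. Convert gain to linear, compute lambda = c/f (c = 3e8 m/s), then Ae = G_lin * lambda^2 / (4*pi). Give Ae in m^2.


lambda = c / f = 3.0000e+08 / 9.5108e+09 = 0.03154309 m
G_linear = 10^(31.480/10) = 1406.048
Ae = G_linear * lambda^2 / (4*pi) = 1406.048 * 0.03154309^2 / (4*pi) = 0.1113 m^2

0.1113 m^2


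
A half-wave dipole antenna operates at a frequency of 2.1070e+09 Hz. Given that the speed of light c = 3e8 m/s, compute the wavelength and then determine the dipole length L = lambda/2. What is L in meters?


lambda = c / f = 3.0000e+08 / 2.1070e+09 = 0.1423825 m
L = lambda / 2 = 0.1423825 / 2 = 0.07119 m

0.07119 m


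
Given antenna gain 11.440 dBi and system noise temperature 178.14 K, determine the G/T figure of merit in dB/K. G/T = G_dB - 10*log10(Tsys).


G/T = 11.440 - 10*log10(178.14) = 11.440 - 22.50761 = -11.07 dB/K

-11.07 dB/K


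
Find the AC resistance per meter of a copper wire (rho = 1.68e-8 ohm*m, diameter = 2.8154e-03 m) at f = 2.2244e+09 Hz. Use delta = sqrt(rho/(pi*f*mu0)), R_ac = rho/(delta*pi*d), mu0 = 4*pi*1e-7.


delta = sqrt(1.68e-8 / (pi * 2.2244e+09 * 4*pi*1e-7)) = 1.383147e-06 m
R_ac = 1.68e-8 / (1.383147e-06 * pi * 2.8154e-03) = 1.373 ohm/m

1.373 ohm/m


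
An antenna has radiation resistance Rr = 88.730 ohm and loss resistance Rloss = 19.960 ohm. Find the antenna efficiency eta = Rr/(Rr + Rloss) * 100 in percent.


eta = 88.730 / (88.730 + 19.960) * 100 = 81.64%

81.64%


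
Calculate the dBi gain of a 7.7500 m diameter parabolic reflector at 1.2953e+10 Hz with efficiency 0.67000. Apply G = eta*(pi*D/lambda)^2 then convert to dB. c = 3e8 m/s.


lambda = c / f = 3.0000e+08 / 1.2953e+10 = 0.02316066 m
G_linear = 0.67000 * (pi * 7.7500 / 0.02316066)^2 = 740416.5
G_dBi = 10 * log10(740416.5) = 58.69 dBi

58.69 dBi


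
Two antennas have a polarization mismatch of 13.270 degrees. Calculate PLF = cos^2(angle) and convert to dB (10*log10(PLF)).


PLF_linear = cos^2(13.270 deg) = 0.9473113
PLF_dB = 10 * log10(0.9473113) = -0.2351 dB

-0.2351 dB


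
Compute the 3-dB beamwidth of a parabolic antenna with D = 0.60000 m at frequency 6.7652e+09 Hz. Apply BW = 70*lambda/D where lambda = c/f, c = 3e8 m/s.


lambda = c / f = 3.0000e+08 / 6.7652e+09 = 0.04434459 m
BW = 70 * 0.04434459 / 0.60000 = 5.174 deg

5.174 deg


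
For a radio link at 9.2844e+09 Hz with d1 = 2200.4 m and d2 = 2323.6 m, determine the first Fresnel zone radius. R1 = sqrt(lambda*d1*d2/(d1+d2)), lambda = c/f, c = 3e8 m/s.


lambda = c / f = 3.0000e+08 / 9.2844e+09 = 0.03231227 m
R1 = sqrt(0.03231227 * 2200.4 * 2323.6 / (2200.4 + 2323.6)) = 6.043 m

6.043 m


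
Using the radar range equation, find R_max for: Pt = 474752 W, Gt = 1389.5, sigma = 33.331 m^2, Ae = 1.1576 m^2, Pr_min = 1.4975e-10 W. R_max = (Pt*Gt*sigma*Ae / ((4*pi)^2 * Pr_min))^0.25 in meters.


R^4 = 474752*1389.5*33.331*1.1576 / ((4*pi)^2 * 1.4975e-10) = 1.076331e+18
R_max = 1.076331e+18^0.25 = 32210 m

32210 m


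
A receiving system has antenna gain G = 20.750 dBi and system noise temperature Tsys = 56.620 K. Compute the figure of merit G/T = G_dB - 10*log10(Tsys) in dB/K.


G/T = 20.750 - 10*log10(56.620) = 20.750 - 17.52970 = 3.220 dB/K

3.220 dB/K


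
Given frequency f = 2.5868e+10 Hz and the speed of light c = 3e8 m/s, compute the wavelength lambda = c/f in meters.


lambda = c / f = 3.0000e+08 / 2.5868e+10 = 0.01160 m

0.01160 m


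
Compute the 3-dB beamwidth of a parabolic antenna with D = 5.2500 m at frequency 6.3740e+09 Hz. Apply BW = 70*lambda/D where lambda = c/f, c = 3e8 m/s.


lambda = c / f = 3.0000e+08 / 6.3740e+09 = 0.04706621 m
BW = 70 * 0.04706621 / 5.2500 = 0.6275 deg

0.6275 deg


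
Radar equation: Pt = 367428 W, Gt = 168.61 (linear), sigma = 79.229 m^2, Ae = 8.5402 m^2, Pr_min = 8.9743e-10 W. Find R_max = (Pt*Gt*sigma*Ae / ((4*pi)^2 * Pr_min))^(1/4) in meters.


R^4 = 367428*168.61*79.229*8.5402 / ((4*pi)^2 * 8.9743e-10) = 2.957927e+17
R_max = 2.957927e+17^0.25 = 23321 m

23321 m


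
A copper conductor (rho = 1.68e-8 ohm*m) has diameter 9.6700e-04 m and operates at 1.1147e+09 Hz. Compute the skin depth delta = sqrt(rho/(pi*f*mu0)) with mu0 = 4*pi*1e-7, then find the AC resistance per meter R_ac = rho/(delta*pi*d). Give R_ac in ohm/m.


delta = sqrt(1.68e-8 / (pi * 1.1147e+09 * 4*pi*1e-7)) = 1.953870e-06 m
R_ac = 1.68e-8 / (1.953870e-06 * pi * 9.6700e-04) = 2.830 ohm/m

2.830 ohm/m


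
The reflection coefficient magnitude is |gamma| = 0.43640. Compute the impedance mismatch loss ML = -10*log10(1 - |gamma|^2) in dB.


ML = -10 * log10(1 - 0.43640^2) = -10 * log10(0.80955504) = 0.9175 dB

0.9175 dB


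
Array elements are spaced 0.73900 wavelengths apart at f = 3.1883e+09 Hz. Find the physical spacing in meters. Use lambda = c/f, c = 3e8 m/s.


lambda = c / f = 3.0000e+08 / 3.1883e+09 = 0.09409403 m
d = 0.73900 * 0.09409403 = 0.06954 m

0.06954 m


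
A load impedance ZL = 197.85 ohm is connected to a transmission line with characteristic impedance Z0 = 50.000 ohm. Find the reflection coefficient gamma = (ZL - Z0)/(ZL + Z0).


gamma = (197.85 - 50.000) / (197.85 + 50.000) = 0.5965

0.5965


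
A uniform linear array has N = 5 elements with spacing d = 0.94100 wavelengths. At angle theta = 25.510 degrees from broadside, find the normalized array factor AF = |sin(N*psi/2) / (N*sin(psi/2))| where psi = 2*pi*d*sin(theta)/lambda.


psi = 2*pi*0.94100*sin(25.510 deg) = 2.546318 rad
AF = |sin(5*2.546318/2) / (5*sin(2.546318/2))| = 0.01726

0.01726


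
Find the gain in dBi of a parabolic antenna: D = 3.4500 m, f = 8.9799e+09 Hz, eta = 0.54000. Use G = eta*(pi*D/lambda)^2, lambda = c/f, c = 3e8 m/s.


lambda = c / f = 3.0000e+08 / 8.9799e+09 = 0.03340794 m
G_linear = 0.54000 * (pi * 3.4500 / 0.03340794)^2 = 56837.15
G_dBi = 10 * log10(56837.15) = 47.55 dBi

47.55 dBi


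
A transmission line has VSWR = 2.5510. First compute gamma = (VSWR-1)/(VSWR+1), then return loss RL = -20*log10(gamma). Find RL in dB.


gamma = (2.5510 - 1) / (2.5510 + 1) = 0.4367784
RL = -20 * log10(0.4367784) = 7.195 dB

7.195 dB


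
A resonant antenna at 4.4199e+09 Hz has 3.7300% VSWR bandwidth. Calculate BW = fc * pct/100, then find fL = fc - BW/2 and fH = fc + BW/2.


BW = 4.4199e+09 * 3.7300/100 = 1.648623e+08 Hz
fL = 4.4199e+09 - 1.648623e+08/2 = 4.337e+09 Hz
fH = 4.4199e+09 + 1.648623e+08/2 = 4.502e+09 Hz

BW=1.649e+08 Hz, fL=4.337e+09 Hz, fH=4.502e+09 Hz


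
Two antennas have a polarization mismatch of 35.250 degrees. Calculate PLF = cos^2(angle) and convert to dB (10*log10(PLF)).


PLF_linear = cos^2(35.250 deg) = 0.6669034
PLF_dB = 10 * log10(0.6669034) = -1.759 dB

-1.759 dB


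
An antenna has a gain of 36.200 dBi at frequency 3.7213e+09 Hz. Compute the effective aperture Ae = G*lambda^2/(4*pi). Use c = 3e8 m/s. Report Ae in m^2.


lambda = c / f = 3.0000e+08 / 3.7213e+09 = 0.08061699 m
G_linear = 10^(36.200/10) = 4168.694
Ae = G_linear * lambda^2 / (4*pi) = 4168.694 * 0.08061699^2 / (4*pi) = 2.156 m^2

2.156 m^2


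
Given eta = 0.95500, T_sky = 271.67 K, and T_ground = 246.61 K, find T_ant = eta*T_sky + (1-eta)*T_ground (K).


T_ant = 0.95500 * 271.67 + (1 - 0.95500) * 246.61 = 270.5 K

270.5 K


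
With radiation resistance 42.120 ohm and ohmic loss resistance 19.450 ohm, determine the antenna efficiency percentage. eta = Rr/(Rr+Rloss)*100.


eta = 42.120 / (42.120 + 19.450) * 100 = 68.41%

68.41%


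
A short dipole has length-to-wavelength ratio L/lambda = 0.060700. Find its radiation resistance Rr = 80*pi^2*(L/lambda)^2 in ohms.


Rr = 80 * pi^2 * (0.060700)^2 = 80 * 9.869604 * 3.684490e-03 = 2.909 ohm

2.909 ohm


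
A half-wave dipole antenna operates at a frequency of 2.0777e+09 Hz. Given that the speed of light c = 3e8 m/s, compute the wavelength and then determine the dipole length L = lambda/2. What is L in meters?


lambda = c / f = 3.0000e+08 / 2.0777e+09 = 0.1443904 m
L = lambda / 2 = 0.1443904 / 2 = 0.07220 m

0.07220 m


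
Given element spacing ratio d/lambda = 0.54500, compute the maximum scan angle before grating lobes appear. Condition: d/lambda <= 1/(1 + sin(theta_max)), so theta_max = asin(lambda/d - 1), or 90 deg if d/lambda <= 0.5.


lambda/d - 1 = 1/0.54500 - 1 = 0.8348624
theta_max = asin(0.8348624) = 56.60 deg

56.60 deg


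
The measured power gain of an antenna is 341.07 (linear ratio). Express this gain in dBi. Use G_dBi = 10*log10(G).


G_dBi = 10 * log10(341.07) = 25.33 dBi

25.33 dBi


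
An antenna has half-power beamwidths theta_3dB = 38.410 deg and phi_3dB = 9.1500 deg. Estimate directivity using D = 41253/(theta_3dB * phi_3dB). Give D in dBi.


D_linear = 41253 / (38.410 * 9.1500) = 117.3789
D_dBi = 10 * log10(117.3789) = 20.70 dBi

20.70 dBi


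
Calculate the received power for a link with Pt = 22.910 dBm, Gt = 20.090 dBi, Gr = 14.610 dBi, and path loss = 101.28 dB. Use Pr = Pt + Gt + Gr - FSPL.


Pr = 22.910 + 20.090 + 14.610 - 101.28 = -43.67 dBm

-43.67 dBm


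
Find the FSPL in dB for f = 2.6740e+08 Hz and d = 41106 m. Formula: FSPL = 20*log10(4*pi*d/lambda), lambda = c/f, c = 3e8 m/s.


lambda = c / f = 3.0000e+08 / 2.6740e+08 = 1.121915 m
FSPL = 20 * log10(4*pi*41106/1.121915) = 113.3 dB

113.3 dB


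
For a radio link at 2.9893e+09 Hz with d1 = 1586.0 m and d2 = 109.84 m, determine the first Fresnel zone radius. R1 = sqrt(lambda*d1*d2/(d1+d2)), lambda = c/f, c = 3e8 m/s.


lambda = c / f = 3.0000e+08 / 2.9893e+09 = 0.1003579 m
R1 = sqrt(0.1003579 * 1586.0 * 109.84 / (1586.0 + 109.84)) = 3.211 m

3.211 m


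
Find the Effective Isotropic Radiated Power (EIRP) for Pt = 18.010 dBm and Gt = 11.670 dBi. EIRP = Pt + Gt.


EIRP = Pt + Gt = 18.010 + 11.670 = 29.68 dBm

29.68 dBm


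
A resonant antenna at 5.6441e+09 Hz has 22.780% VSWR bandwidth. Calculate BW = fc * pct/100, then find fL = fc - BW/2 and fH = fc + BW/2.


BW = 5.6441e+09 * 22.780/100 = 1.285726e+09 Hz
fL = 5.6441e+09 - 1.285726e+09/2 = 5.001e+09 Hz
fH = 5.6441e+09 + 1.285726e+09/2 = 6.287e+09 Hz

BW=1.286e+09 Hz, fL=5.001e+09 Hz, fH=6.287e+09 Hz


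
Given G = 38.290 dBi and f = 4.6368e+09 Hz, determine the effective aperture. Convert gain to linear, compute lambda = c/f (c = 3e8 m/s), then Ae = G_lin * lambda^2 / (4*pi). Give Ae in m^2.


lambda = c / f = 3.0000e+08 / 4.6368e+09 = 0.06469979 m
G_linear = 10^(38.290/10) = 6745.280
Ae = G_linear * lambda^2 / (4*pi) = 6745.280 * 0.06469979^2 / (4*pi) = 2.247 m^2

2.247 m^2


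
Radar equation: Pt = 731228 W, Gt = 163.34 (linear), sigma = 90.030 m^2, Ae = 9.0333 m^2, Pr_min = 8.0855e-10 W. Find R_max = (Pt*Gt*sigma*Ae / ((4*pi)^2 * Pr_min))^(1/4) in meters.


R^4 = 731228*163.34*90.030*9.0333 / ((4*pi)^2 * 8.0855e-10) = 7.607684e+17
R_max = 7.607684e+17^0.25 = 29533 m

29533 m


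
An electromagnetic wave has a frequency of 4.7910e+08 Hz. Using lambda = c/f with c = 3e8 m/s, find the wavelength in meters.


lambda = c / f = 3.0000e+08 / 4.7910e+08 = 0.6262 m

0.6262 m


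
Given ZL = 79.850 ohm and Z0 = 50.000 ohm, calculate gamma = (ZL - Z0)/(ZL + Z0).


gamma = (79.850 - 50.000) / (79.850 + 50.000) = 0.2299

0.2299


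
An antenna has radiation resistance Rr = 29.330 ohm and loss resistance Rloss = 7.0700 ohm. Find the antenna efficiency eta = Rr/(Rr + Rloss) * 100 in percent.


eta = 29.330 / (29.330 + 7.0700) * 100 = 80.58%

80.58%


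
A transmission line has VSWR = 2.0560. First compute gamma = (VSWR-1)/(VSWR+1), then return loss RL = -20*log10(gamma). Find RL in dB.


gamma = (2.0560 - 1) / (2.0560 + 1) = 0.3455497
RL = -20 * log10(0.3455497) = 9.230 dB

9.230 dB


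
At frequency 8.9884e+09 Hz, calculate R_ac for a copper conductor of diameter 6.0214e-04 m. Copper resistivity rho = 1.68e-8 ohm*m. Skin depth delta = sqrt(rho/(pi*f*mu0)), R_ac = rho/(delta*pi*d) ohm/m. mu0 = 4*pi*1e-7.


delta = sqrt(1.68e-8 / (pi * 8.9884e+09 * 4*pi*1e-7)) = 6.880715e-07 m
R_ac = 1.68e-8 / (6.880715e-07 * pi * 6.0214e-04) = 12.91 ohm/m

12.91 ohm/m


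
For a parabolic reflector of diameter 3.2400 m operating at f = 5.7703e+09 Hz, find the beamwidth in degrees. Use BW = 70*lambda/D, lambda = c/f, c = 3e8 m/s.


lambda = c / f = 3.0000e+08 / 5.7703e+09 = 0.05199036 m
BW = 70 * 0.05199036 / 3.2400 = 1.123 deg

1.123 deg


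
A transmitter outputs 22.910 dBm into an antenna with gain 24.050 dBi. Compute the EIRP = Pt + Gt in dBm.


EIRP = Pt + Gt = 22.910 + 24.050 = 46.96 dBm

46.96 dBm


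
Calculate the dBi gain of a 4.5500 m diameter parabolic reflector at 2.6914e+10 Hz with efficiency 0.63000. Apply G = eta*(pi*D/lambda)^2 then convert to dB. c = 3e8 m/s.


lambda = c / f = 3.0000e+08 / 2.6914e+10 = 0.01114662 m
G_linear = 0.63000 * (pi * 4.5500 / 0.01114662)^2 = 1.036040e+06
G_dBi = 10 * log10(1.036040e+06) = 60.15 dBi

60.15 dBi


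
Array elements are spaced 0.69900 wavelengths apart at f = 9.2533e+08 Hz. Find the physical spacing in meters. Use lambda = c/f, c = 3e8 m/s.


lambda = c / f = 3.0000e+08 / 9.2533e+08 = 0.3242087 m
d = 0.69900 * 0.3242087 = 0.2266 m

0.2266 m


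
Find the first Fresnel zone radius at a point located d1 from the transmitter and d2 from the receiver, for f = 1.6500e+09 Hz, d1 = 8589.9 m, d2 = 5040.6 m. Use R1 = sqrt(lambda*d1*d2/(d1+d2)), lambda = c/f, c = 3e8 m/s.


lambda = c / f = 3.0000e+08 / 1.6500e+09 = 0.1818182 m
R1 = sqrt(0.1818182 * 8589.9 * 5040.6 / (8589.9 + 5040.6)) = 24.03 m

24.03 m


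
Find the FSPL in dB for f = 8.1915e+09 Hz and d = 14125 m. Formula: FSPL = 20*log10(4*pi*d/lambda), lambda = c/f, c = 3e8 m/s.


lambda = c / f = 3.0000e+08 / 8.1915e+09 = 0.03662333 m
FSPL = 20 * log10(4*pi*14125/0.03662333) = 133.7 dB

133.7 dB


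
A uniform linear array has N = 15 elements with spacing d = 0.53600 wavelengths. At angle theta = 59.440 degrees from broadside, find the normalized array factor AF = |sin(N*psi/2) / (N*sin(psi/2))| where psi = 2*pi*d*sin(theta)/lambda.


psi = 2*pi*0.53600*sin(59.440 deg) = 2.899992 rad
AF = |sin(15*2.899992/2) / (15*sin(2.899992/2))| = 0.01604

0.01604


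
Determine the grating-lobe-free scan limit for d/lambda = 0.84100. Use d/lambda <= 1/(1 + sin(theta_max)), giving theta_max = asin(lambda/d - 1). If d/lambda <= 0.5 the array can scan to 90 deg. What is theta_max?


lambda/d - 1 = 1/0.84100 - 1 = 0.1890606
theta_max = asin(0.1890606) = 10.90 deg

10.90 deg


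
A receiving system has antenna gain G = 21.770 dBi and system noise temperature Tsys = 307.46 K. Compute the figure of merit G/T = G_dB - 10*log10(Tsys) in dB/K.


G/T = 21.770 - 10*log10(307.46) = 21.770 - 24.87789 = -3.108 dB/K

-3.108 dB/K


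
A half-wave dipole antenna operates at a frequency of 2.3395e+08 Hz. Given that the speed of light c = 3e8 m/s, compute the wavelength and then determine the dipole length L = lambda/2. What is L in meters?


lambda = c / f = 3.0000e+08 / 2.3395e+08 = 1.282325 m
L = lambda / 2 = 1.282325 / 2 = 0.6412 m

0.6412 m


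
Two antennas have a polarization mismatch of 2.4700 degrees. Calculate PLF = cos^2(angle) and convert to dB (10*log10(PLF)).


PLF_linear = cos^2(2.4700 deg) = 0.9981427
PLF_dB = 10 * log10(0.9981427) = -8.074e-03 dB

-8.074e-03 dB


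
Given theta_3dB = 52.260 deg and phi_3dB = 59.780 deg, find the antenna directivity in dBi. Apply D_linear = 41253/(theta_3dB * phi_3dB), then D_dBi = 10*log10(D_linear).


D_linear = 41253 / (52.260 * 59.780) = 13.20475
D_dBi = 10 * log10(13.20475) = 11.21 dBi

11.21 dBi


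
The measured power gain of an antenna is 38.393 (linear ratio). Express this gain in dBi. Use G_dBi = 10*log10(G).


G_dBi = 10 * log10(38.393) = 15.84 dBi

15.84 dBi


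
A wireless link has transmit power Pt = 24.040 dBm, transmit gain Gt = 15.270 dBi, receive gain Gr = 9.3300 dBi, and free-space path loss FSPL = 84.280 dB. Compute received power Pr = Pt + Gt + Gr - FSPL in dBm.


Pr = 24.040 + 15.270 + 9.3300 - 84.280 = -35.64 dBm

-35.64 dBm


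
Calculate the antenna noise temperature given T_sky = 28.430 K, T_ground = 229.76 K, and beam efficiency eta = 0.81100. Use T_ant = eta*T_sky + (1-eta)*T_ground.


T_ant = 0.81100 * 28.430 + (1 - 0.81100) * 229.76 = 66.48 K

66.48 K


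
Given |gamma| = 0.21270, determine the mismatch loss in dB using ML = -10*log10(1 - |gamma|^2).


ML = -10 * log10(1 - 0.21270^2) = -10 * log10(0.95475871) = 0.2011 dB

0.2011 dB


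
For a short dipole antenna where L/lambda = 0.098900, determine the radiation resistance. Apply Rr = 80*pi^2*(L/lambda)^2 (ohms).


Rr = 80 * pi^2 * (0.098900)^2 = 80 * 9.869604 * 9.781210e-03 = 7.723 ohm

7.723 ohm


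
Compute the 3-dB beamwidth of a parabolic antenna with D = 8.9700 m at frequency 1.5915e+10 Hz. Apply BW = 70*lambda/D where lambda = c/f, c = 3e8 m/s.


lambda = c / f = 3.0000e+08 / 1.5915e+10 = 0.01885014 m
BW = 70 * 0.01885014 / 8.9700 = 0.1471 deg

0.1471 deg


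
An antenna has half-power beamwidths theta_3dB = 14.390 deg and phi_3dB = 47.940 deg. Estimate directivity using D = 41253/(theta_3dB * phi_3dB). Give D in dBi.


D_linear = 41253 / (14.390 * 47.940) = 59.79938
D_dBi = 10 * log10(59.79938) = 17.77 dBi

17.77 dBi


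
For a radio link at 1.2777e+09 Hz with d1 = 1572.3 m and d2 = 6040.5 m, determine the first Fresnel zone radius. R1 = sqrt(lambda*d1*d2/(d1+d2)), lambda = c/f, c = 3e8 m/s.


lambda = c / f = 3.0000e+08 / 1.2777e+09 = 0.2347969 m
R1 = sqrt(0.2347969 * 1572.3 * 6040.5 / (1572.3 + 6040.5)) = 17.12 m

17.12 m


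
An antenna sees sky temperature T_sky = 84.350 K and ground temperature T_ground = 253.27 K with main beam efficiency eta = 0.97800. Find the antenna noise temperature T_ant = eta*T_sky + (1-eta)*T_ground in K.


T_ant = 0.97800 * 84.350 + (1 - 0.97800) * 253.27 = 88.07 K

88.07 K


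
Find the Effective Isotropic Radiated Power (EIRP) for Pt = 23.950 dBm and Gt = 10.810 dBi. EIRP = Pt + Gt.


EIRP = Pt + Gt = 23.950 + 10.810 = 34.76 dBm

34.76 dBm


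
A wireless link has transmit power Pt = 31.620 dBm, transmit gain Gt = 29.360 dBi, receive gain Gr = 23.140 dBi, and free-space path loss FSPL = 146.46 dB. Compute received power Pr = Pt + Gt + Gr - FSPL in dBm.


Pr = 31.620 + 29.360 + 23.140 - 146.46 = -62.34 dBm

-62.34 dBm


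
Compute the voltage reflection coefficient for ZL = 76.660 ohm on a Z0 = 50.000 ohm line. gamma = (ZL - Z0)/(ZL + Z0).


gamma = (76.660 - 50.000) / (76.660 + 50.000) = 0.2105

0.2105


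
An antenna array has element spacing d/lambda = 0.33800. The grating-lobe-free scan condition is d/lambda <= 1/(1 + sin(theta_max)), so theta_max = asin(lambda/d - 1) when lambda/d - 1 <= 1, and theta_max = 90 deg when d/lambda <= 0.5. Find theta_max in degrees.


lambda/d - 1 = 1/0.33800 - 1 = 1.958580 >= 1
d/lambda <= 0.5, so the array can scan to endfire without grating lobes: theta_max = 90 deg

90 deg


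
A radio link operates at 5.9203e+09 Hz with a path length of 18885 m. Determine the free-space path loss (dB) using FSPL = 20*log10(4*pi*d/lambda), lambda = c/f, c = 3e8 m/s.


lambda = c / f = 3.0000e+08 / 5.9203e+09 = 0.05067311 m
FSPL = 20 * log10(4*pi*18885/0.05067311) = 133.4 dB

133.4 dB


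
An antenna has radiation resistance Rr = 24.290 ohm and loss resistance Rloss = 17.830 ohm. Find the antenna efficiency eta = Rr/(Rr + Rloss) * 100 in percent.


eta = 24.290 / (24.290 + 17.830) * 100 = 57.67%

57.67%


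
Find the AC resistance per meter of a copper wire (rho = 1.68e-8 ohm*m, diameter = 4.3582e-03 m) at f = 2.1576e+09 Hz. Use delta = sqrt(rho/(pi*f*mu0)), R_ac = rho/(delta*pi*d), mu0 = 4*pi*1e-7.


delta = sqrt(1.68e-8 / (pi * 2.1576e+09 * 4*pi*1e-7)) = 1.404395e-06 m
R_ac = 1.68e-8 / (1.404395e-06 * pi * 4.3582e-03) = 0.8737 ohm/m

0.8737 ohm/m


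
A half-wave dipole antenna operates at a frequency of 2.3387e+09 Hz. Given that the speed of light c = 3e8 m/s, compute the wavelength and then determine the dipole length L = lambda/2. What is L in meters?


lambda = c / f = 3.0000e+08 / 2.3387e+09 = 0.1282764 m
L = lambda / 2 = 0.1282764 / 2 = 0.06414 m

0.06414 m


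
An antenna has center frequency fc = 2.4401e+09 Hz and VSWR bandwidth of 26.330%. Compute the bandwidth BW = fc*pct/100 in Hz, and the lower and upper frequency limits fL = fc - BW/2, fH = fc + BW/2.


BW = 2.4401e+09 * 26.330/100 = 6.424783e+08 Hz
fL = 2.4401e+09 - 6.424783e+08/2 = 2.119e+09 Hz
fH = 2.4401e+09 + 6.424783e+08/2 = 2.761e+09 Hz

BW=6.425e+08 Hz, fL=2.119e+09 Hz, fH=2.761e+09 Hz


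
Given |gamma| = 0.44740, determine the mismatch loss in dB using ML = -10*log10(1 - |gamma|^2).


ML = -10 * log10(1 - 0.44740^2) = -10 * log10(0.79983324) = 0.9700 dB

0.9700 dB


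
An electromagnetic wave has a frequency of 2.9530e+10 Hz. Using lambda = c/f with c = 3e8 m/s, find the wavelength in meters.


lambda = c / f = 3.0000e+08 / 2.9530e+10 = 0.01016 m

0.01016 m


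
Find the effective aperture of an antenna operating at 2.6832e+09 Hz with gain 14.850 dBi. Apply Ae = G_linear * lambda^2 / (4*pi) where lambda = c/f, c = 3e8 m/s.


lambda = c / f = 3.0000e+08 / 2.6832e+09 = 0.1118068 m
G_linear = 10^(14.850/10) = 30.54921
Ae = G_linear * lambda^2 / (4*pi) = 30.54921 * 0.1118068^2 / (4*pi) = 0.03039 m^2

0.03039 m^2


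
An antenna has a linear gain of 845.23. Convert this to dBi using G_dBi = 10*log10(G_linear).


G_dBi = 10 * log10(845.23) = 29.27 dBi

29.27 dBi


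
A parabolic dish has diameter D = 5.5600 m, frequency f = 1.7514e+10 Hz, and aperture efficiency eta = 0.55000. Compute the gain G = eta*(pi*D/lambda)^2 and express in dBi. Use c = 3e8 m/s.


lambda = c / f = 3.0000e+08 / 1.7514e+10 = 0.01712915 m
G_linear = 0.55000 * (pi * 5.5600 / 0.01712915)^2 = 571926.7
G_dBi = 10 * log10(571926.7) = 57.57 dBi

57.57 dBi


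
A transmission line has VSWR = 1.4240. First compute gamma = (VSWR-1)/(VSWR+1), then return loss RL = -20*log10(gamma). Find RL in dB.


gamma = (1.4240 - 1) / (1.4240 + 1) = 0.1749175
RL = -20 * log10(0.1749175) = 15.14 dB

15.14 dB


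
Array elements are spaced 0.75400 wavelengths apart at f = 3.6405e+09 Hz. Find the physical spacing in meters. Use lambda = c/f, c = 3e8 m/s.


lambda = c / f = 3.0000e+08 / 3.6405e+09 = 0.08240626 m
d = 0.75400 * 0.08240626 = 0.06213 m

0.06213 m


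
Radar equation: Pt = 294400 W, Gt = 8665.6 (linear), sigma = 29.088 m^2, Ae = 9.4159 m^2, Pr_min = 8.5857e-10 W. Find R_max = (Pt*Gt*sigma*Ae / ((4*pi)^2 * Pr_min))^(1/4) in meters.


R^4 = 294400*8665.6*29.088*9.4159 / ((4*pi)^2 * 8.5857e-10) = 5.153671e+18
R_max = 5.153671e+18^0.25 = 47646 m

47646 m


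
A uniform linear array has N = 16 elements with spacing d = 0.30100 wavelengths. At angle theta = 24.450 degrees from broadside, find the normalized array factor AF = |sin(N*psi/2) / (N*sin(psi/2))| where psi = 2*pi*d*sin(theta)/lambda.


psi = 2*pi*0.30100*sin(24.450 deg) = 0.7827818 rad
AF = |sin(16*0.7827818/2) / (16*sin(0.7827818/2))| = 3.429e-03

3.429e-03


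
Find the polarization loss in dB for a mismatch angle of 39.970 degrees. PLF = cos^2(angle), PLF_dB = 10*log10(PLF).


PLF_linear = cos^2(39.970 deg) = 0.5873397
PLF_dB = 10 * log10(0.5873397) = -2.311 dB

-2.311 dB


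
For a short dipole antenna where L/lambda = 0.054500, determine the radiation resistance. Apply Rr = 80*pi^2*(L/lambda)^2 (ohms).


Rr = 80 * pi^2 * (0.054500)^2 = 80 * 9.869604 * 2.970250e-03 = 2.345 ohm

2.345 ohm


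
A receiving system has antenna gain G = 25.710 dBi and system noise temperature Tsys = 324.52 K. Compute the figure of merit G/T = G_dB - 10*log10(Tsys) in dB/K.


G/T = 25.710 - 10*log10(324.52) = 25.710 - 25.11241 = 0.5976 dB/K

0.5976 dB/K


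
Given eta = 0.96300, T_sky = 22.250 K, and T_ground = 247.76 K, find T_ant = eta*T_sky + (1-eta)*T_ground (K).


T_ant = 0.96300 * 22.250 + (1 - 0.96300) * 247.76 = 30.59 K

30.59 K


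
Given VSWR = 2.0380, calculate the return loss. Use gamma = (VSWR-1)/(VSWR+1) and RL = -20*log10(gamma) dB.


gamma = (2.0380 - 1) / (2.0380 + 1) = 0.3416722
RL = -20 * log10(0.3416722) = 9.328 dB

9.328 dB


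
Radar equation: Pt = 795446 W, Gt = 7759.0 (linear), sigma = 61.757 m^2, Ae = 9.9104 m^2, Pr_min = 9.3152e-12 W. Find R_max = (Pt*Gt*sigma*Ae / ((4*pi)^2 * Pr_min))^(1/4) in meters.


R^4 = 795446*7759.0*61.757*9.9104 / ((4*pi)^2 * 9.3152e-12) = 2.567923e+21
R_max = 2.567923e+21^0.25 = 225110 m

225110 m


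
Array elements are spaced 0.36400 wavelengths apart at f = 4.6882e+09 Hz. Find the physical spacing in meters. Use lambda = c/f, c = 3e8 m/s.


lambda = c / f = 3.0000e+08 / 4.6882e+09 = 0.06399044 m
d = 0.36400 * 0.06399044 = 0.02329 m

0.02329 m


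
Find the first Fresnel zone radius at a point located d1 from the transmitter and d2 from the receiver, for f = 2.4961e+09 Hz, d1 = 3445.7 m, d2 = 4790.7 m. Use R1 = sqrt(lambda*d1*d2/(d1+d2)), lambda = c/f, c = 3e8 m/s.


lambda = c / f = 3.0000e+08 / 2.4961e+09 = 0.1201875 m
R1 = sqrt(0.1201875 * 3445.7 * 4790.7 / (3445.7 + 4790.7)) = 15.52 m

15.52 m


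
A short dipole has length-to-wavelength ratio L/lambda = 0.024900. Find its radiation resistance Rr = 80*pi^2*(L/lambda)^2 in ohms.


Rr = 80 * pi^2 * (0.024900)^2 = 80 * 9.869604 * 6.200100e-04 = 0.4895 ohm

0.4895 ohm


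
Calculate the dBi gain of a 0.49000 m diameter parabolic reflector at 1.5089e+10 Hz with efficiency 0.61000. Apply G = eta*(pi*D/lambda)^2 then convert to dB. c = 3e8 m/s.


lambda = c / f = 3.0000e+08 / 1.5089e+10 = 0.01988203 m
G_linear = 0.61000 * (pi * 0.49000 / 0.01988203)^2 = 3656.792
G_dBi = 10 * log10(3656.792) = 35.63 dBi

35.63 dBi


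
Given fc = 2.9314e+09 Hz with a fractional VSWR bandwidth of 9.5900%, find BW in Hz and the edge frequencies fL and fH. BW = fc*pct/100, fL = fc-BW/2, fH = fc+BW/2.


BW = 2.9314e+09 * 9.5900/100 = 2.811213e+08 Hz
fL = 2.9314e+09 - 2.811213e+08/2 = 2.791e+09 Hz
fH = 2.9314e+09 + 2.811213e+08/2 = 3.072e+09 Hz

BW=2.811e+08 Hz, fL=2.791e+09 Hz, fH=3.072e+09 Hz


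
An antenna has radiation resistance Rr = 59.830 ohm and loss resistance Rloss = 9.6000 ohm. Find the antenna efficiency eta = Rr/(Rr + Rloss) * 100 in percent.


eta = 59.830 / (59.830 + 9.6000) * 100 = 86.17%

86.17%


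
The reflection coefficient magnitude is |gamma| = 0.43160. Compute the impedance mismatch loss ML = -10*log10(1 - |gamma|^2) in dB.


ML = -10 * log10(1 - 0.43160^2) = -10 * log10(0.81372144) = 0.8952 dB

0.8952 dB


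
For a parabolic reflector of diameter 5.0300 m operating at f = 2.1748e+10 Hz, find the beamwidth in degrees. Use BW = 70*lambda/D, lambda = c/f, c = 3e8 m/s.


lambda = c / f = 3.0000e+08 / 2.1748e+10 = 0.01379437 m
BW = 70 * 0.01379437 / 5.0300 = 0.1920 deg

0.1920 deg


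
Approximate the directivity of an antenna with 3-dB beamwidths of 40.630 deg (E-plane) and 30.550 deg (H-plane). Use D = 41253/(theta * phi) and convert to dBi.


D_linear = 41253 / (40.630 * 30.550) = 33.23514
D_dBi = 10 * log10(33.23514) = 15.22 dBi

15.22 dBi


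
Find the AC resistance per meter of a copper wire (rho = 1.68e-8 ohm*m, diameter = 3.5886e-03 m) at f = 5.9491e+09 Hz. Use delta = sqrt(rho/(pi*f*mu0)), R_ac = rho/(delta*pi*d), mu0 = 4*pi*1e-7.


delta = sqrt(1.68e-8 / (pi * 5.9491e+09 * 4*pi*1e-7)) = 8.457639e-07 m
R_ac = 1.68e-8 / (8.457639e-07 * pi * 3.5886e-03) = 1.762 ohm/m

1.762 ohm/m


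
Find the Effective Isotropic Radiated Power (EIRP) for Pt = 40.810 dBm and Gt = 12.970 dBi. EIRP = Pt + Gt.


EIRP = Pt + Gt = 40.810 + 12.970 = 53.78 dBm

53.78 dBm


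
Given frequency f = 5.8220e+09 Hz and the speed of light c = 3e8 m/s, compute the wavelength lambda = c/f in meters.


lambda = c / f = 3.0000e+08 / 5.8220e+09 = 0.05153 m

0.05153 m


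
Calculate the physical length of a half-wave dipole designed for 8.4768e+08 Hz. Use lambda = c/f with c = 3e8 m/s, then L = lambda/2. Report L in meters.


lambda = c / f = 3.0000e+08 / 8.4768e+08 = 0.3539071 m
L = lambda / 2 = 0.3539071 / 2 = 0.1770 m

0.1770 m


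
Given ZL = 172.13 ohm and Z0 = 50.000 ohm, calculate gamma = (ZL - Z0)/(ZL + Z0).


gamma = (172.13 - 50.000) / (172.13 + 50.000) = 0.5498

0.5498


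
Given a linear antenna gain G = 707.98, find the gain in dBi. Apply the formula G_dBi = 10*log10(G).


G_dBi = 10 * log10(707.98) = 28.50 dBi

28.50 dBi


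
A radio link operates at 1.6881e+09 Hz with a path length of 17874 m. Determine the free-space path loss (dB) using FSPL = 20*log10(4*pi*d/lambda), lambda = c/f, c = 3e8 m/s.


lambda = c / f = 3.0000e+08 / 1.6881e+09 = 0.1777146 m
FSPL = 20 * log10(4*pi*17874/0.1777146) = 122.0 dB

122.0 dB


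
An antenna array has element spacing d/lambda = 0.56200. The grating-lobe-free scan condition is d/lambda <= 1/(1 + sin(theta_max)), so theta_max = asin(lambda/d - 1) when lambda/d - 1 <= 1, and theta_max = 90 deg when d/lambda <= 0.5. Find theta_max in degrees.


lambda/d - 1 = 1/0.56200 - 1 = 0.7793594
theta_max = asin(0.7793594) = 51.20 deg

51.20 deg


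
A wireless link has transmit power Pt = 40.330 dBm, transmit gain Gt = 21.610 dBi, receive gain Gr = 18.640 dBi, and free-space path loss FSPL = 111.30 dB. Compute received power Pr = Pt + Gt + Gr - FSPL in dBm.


Pr = 40.330 + 21.610 + 18.640 - 111.30 = -30.72 dBm

-30.72 dBm


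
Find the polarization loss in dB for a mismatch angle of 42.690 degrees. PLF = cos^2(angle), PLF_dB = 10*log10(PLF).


PLF_linear = cos^2(42.690 deg) = 0.5402734
PLF_dB = 10 * log10(0.5402734) = -2.674 dB

-2.674 dB


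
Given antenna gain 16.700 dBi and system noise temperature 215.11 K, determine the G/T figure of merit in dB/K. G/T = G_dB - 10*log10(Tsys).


G/T = 16.700 - 10*log10(215.11) = 16.700 - 23.32661 = -6.627 dB/K

-6.627 dB/K


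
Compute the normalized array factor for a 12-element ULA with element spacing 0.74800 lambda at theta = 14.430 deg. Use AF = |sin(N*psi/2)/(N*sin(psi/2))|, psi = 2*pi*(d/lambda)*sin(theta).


psi = 2*pi*0.74800*sin(14.430 deg) = 1.171182 rad
AF = |sin(12*1.171182/2) / (12*sin(1.171182/2))| = 0.1021

0.1021


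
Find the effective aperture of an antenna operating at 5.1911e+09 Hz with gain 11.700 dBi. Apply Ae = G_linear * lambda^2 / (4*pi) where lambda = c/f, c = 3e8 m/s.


lambda = c / f = 3.0000e+08 / 5.1911e+09 = 0.05779122 m
G_linear = 10^(11.700/10) = 14.79108
Ae = G_linear * lambda^2 / (4*pi) = 14.79108 * 0.05779122^2 / (4*pi) = 3.931e-03 m^2

3.931e-03 m^2


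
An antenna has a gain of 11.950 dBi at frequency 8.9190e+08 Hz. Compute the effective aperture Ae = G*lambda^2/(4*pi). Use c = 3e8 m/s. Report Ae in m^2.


lambda = c / f = 3.0000e+08 / 8.9190e+08 = 0.3363606 m
G_linear = 10^(11.950/10) = 15.66751
Ae = G_linear * lambda^2 / (4*pi) = 15.66751 * 0.3363606^2 / (4*pi) = 0.1411 m^2

0.1411 m^2


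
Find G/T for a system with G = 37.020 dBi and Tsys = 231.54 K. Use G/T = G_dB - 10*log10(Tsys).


G/T = 37.020 - 10*log10(231.54) = 37.020 - 23.64626 = 13.37 dB/K

13.37 dB/K


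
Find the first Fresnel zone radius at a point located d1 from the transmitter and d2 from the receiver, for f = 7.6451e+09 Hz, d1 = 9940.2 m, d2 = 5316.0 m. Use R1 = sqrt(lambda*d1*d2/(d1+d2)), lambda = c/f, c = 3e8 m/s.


lambda = c / f = 3.0000e+08 / 7.6451e+09 = 0.03924082 m
R1 = sqrt(0.03924082 * 9940.2 * 5316.0 / (9940.2 + 5316.0)) = 11.66 m

11.66 m


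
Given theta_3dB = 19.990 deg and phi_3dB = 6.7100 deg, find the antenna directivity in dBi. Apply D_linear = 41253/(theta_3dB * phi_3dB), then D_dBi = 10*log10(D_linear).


D_linear = 41253 / (19.990 * 6.7100) = 307.5532
D_dBi = 10 * log10(307.5532) = 24.88 dBi

24.88 dBi


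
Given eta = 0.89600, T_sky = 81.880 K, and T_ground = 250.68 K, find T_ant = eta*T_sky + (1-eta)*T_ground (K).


T_ant = 0.89600 * 81.880 + (1 - 0.89600) * 250.68 = 99.44 K

99.44 K


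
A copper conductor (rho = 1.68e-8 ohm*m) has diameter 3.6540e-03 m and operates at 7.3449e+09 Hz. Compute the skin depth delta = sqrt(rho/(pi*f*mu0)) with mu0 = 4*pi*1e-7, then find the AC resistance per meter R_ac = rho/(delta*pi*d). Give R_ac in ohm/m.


delta = sqrt(1.68e-8 / (pi * 7.3449e+09 * 4*pi*1e-7)) = 7.611703e-07 m
R_ac = 1.68e-8 / (7.611703e-07 * pi * 3.6540e-03) = 1.923 ohm/m

1.923 ohm/m


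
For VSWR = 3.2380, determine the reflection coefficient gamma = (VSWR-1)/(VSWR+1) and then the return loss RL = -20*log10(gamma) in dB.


gamma = (3.2380 - 1) / (3.2380 + 1) = 0.5280793
RL = -20 * log10(0.5280793) = 5.546 dB

5.546 dB


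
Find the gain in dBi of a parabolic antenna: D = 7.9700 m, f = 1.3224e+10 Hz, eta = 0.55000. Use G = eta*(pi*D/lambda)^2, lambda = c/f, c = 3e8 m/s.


lambda = c / f = 3.0000e+08 / 1.3224e+10 = 0.02268603 m
G_linear = 0.55000 * (pi * 7.9700 / 0.02268603)^2 = 669980.4
G_dBi = 10 * log10(669980.4) = 58.26 dBi

58.26 dBi


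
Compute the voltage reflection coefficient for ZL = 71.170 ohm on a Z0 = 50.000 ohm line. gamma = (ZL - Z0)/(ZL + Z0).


gamma = (71.170 - 50.000) / (71.170 + 50.000) = 0.1747

0.1747


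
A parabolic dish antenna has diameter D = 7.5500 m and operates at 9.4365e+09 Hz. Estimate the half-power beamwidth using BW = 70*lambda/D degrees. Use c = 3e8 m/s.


lambda = c / f = 3.0000e+08 / 9.4365e+09 = 0.03179145 m
BW = 70 * 0.03179145 / 7.5500 = 0.2948 deg

0.2948 deg


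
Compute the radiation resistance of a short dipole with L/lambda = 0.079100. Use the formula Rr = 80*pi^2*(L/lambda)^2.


Rr = 80 * pi^2 * (0.079100)^2 = 80 * 9.869604 * 6.256810e-03 = 4.940 ohm

4.940 ohm


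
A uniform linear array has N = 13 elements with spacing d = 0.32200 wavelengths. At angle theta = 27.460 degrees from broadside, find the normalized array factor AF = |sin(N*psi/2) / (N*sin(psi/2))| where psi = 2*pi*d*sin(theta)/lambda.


psi = 2*pi*0.32200*sin(27.460 deg) = 0.9329501 rad
AF = |sin(13*0.9329501/2) / (13*sin(0.9329501/2))| = 0.03716

0.03716


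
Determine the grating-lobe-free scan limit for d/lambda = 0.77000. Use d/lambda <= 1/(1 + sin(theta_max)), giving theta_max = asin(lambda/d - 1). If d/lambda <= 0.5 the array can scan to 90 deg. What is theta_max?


lambda/d - 1 = 1/0.77000 - 1 = 0.2987013
theta_max = asin(0.2987013) = 17.38 deg

17.38 deg


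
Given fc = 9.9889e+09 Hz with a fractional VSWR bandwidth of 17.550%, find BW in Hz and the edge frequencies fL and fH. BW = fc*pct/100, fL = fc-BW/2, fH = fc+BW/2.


BW = 9.9889e+09 * 17.550/100 = 1.753052e+09 Hz
fL = 9.9889e+09 - 1.753052e+09/2 = 9.112e+09 Hz
fH = 9.9889e+09 + 1.753052e+09/2 = 1.087e+10 Hz

BW=1.753e+09 Hz, fL=9.112e+09 Hz, fH=1.087e+10 Hz


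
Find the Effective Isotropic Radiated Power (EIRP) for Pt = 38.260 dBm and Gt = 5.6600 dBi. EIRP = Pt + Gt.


EIRP = Pt + Gt = 38.260 + 5.6600 = 43.92 dBm

43.92 dBm


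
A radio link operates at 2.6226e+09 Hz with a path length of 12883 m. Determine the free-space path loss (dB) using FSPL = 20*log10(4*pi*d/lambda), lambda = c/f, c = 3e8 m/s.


lambda = c / f = 3.0000e+08 / 2.6226e+09 = 0.1143903 m
FSPL = 20 * log10(4*pi*12883/0.1143903) = 123.0 dB

123.0 dB


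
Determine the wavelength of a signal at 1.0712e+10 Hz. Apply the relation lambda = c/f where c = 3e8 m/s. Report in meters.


lambda = c / f = 3.0000e+08 / 1.0712e+10 = 0.02801 m

0.02801 m


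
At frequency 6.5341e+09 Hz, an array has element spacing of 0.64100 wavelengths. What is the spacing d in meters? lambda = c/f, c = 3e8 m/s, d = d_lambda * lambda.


lambda = c / f = 3.0000e+08 / 6.5341e+09 = 0.04591298 m
d = 0.64100 * 0.04591298 = 0.02943 m

0.02943 m


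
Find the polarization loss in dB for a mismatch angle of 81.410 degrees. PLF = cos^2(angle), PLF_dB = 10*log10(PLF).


PLF_linear = cos^2(81.410 deg) = 0.02230924
PLF_dB = 10 * log10(0.02230924) = -16.52 dB

-16.52 dB


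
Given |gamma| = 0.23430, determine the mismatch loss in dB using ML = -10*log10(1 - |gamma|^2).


ML = -10 * log10(1 - 0.23430^2) = -10 * log10(0.94510351) = 0.2452 dB

0.2452 dB


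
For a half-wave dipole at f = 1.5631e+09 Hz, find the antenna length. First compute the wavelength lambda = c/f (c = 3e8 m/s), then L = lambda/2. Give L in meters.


lambda = c / f = 3.0000e+08 / 1.5631e+09 = 0.1919263 m
L = lambda / 2 = 0.1919263 / 2 = 0.09596 m

0.09596 m


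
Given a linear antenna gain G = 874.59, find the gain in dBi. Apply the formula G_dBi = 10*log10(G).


G_dBi = 10 * log10(874.59) = 29.42 dBi

29.42 dBi


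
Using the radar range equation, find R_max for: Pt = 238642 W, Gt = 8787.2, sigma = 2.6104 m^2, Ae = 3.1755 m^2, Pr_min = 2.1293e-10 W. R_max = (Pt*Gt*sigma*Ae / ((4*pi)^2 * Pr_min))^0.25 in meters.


R^4 = 238642*8787.2*2.6104*3.1755 / ((4*pi)^2 * 2.1293e-10) = 5.169636e+17
R_max = 5.169636e+17^0.25 = 26814 m

26814 m


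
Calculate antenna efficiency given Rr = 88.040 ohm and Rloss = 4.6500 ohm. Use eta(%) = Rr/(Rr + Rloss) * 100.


eta = 88.040 / (88.040 + 4.6500) * 100 = 94.98%

94.98%


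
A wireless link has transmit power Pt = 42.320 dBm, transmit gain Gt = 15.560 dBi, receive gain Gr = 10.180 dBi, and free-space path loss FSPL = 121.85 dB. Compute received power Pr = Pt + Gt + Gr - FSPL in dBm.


Pr = 42.320 + 15.560 + 10.180 - 121.85 = -53.79 dBm

-53.79 dBm


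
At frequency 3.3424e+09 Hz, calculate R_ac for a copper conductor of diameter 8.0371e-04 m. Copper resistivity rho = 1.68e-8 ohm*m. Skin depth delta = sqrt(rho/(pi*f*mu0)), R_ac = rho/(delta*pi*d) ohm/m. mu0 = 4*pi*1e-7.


delta = sqrt(1.68e-8 / (pi * 3.3424e+09 * 4*pi*1e-7)) = 1.128354e-06 m
R_ac = 1.68e-8 / (1.128354e-06 * pi * 8.0371e-04) = 5.897 ohm/m

5.897 ohm/m


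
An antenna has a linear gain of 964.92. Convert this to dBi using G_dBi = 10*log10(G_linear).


G_dBi = 10 * log10(964.92) = 29.84 dBi

29.84 dBi


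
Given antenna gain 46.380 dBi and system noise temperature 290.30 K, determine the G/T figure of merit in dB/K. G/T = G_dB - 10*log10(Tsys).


G/T = 46.380 - 10*log10(290.30) = 46.380 - 24.62847 = 21.75 dB/K

21.75 dB/K


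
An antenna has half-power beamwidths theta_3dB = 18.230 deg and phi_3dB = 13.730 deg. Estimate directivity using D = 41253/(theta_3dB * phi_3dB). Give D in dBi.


D_linear = 41253 / (18.230 * 13.730) = 164.8156
D_dBi = 10 * log10(164.8156) = 22.17 dBi

22.17 dBi


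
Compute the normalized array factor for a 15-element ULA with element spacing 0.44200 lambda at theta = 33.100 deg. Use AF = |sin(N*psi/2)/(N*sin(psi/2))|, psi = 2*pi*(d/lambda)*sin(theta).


psi = 2*pi*0.44200*sin(33.100 deg) = 1.516617 rad
AF = |sin(15*1.516617/2) / (15*sin(1.516617/2))| = 0.09006

0.09006


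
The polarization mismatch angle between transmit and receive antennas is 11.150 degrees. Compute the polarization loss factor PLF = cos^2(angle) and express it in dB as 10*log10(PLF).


PLF_linear = cos^2(11.150 deg) = 0.9626049
PLF_dB = 10 * log10(0.9626049) = -0.1655 dB

-0.1655 dB


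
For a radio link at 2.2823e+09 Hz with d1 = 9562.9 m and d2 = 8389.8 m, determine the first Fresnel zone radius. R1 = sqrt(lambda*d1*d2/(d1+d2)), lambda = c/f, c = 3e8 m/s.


lambda = c / f = 3.0000e+08 / 2.2823e+09 = 0.1314463 m
R1 = sqrt(0.1314463 * 9562.9 * 8389.8 / (9562.9 + 8389.8)) = 24.24 m

24.24 m
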